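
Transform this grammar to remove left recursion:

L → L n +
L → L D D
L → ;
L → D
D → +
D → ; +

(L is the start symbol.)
L → ; L'
L → D L'
L' → n + L'
L' → D D L'
L' → ε
D → +
D → ; +

L is directly left-recursive. The standard transformation for
  A → A α₁ | ... | A α_m | β₁ | ... | β_n
is
  A  → β₁ A' | ... | β_n A'
  A' → α₁ A' | ... | α_m A' | ε

L → ; becomes L → ; L'
L → D becomes L → D L'
L → L n + becomes L' → n + L'
L → L D D becomes L' → D D L'
Add L' → ε

Productions for other non-terminals are unchanged:
  D → +
  D → ; +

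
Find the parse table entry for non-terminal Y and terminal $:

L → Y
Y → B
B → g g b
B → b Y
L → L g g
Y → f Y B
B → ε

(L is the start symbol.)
Y → B

To find M[Y, $], we find productions for Y where $ is in the predict set (PREDICT(N → α) = (FIRST(α) \ {ε}) ∪ (FOLLOW(N) if α ⇒* ε)).

Relevant sets:
  FIRST(B) = { 'b', 'g', ε }
  FOLLOW(Y) = { $, 'b', 'g' }

Y → B: PREDICT = { $, 'b', 'g' }
  $ is in predict set, so this production goes in M[Y, $]
Y → f Y B: PREDICT = { 'f' }

M[Y, $] = Y → B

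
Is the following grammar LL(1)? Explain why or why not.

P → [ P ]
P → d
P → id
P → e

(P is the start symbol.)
Yes, the grammar is LL(1).

A grammar is LL(1) if for each non-terminal N with multiple productions, the predict sets of those productions are pairwise disjoint, where PREDICT(N → α) = (FIRST(α) \ {ε}) ∪ (FOLLOW(N) if α ⇒* ε).

For P:
  PREDICT(P → '[' P ']') = { '[' }
  PREDICT(P → d) = { 'd' }
  PREDICT(P → id) = { 'id' }
  PREDICT(P → e) = { 'e' }

All predict sets are disjoint. The grammar IS LL(1).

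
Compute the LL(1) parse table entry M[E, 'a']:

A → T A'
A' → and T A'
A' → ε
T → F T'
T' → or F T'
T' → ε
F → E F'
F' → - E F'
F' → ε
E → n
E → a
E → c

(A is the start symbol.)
E → a

To find M[E, 'a'], we find productions for E where 'a' is in the predict set (PREDICT(N → α) = (FIRST(α) \ {ε}) ∪ (FOLLOW(N) if α ⇒* ε)).

E → n: PREDICT = { 'n' }
E → a: PREDICT = { 'a' }
  'a' is in predict set, so this production goes in M[E, 'a']
E → c: PREDICT = { 'c' }

M[E, 'a'] = E → a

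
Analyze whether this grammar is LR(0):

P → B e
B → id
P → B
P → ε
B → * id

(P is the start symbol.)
No. Shift-reduce conflict between [P → .] and [B → . * id]

A grammar is LR(0) if no state in the canonical LR(0) collection has:
  - both a shift item (dot before a terminal) and a complete item (shift-reduce conflict), or
  - two or more complete items (reduce-reduce conflict; the accept item [P' → P .] counts as a complete item here).

Augment with P' → P and build the canonical LR(0) collection (I0 = CLOSURE({[P' → . P]}), then GOTO on every symbol after a dot until no new states appear). It has 7 states:
  I0: { [B → . * id], [B → . id], [P → . B e], [P → . B], [P → .], [P' → . P] }  — shift, reduce
  I1: { [B → * . id] }  — shift
  I2: { [P → B . e], [P → B .] }  — shift, reduce
  I3: { [P' → P .] }  — accept
  I4: { [B → id .] }  — reduce
  I5: { [P → B e .] }  — reduce
  I6: { [B → * id .] }  — reduce

Conflict in state I0:
  Shift-reduce conflict between [P → .] and [B → . * id]
So the grammar is NOT LR(0).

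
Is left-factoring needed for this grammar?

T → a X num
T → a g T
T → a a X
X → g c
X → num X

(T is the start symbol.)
Yes, T has productions with common prefix 'a'

Left-factoring is needed when two productions for the same non-terminal
share a common prefix on the right-hand side.

Productions for T:
  T → a X num
  T → a g T
  T → a a X
Productions for X:
  X → g c
  X → num X

Found common prefix 'a' in productions for T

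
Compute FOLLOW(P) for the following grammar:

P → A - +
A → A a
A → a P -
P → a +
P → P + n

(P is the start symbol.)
To compute FOLLOW(P), find every occurrence of P on a right-hand side N → α P β: add FIRST(β) \ {ε}, and if β is empty or nullable also add FOLLOW(N). Iterate to a fixed point.

P is the start symbol, so $ ∈ FOLLOW(P).
In A → a P -: P is followed by '-', add FIRST('-') \ {ε} = { '-' }
In P → P + n: P is followed by '+' n, add FIRST('+' n) \ {ε} = { '+' }

Taking the union: FOLLOW(P) = { $, '+', '-' }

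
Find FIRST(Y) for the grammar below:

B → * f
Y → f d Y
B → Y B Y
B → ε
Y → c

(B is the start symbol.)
To compute FIRST(Y), examine every production with Y on the left-hand side, reading each right-hand side left to right until a non-nullable symbol is reached.

From Y → f d Y:
  - f is a terminal: add 'f' and stop
From Y → c:
  - c is a terminal: add 'c' and stop

Collecting: FIRST(Y) = { 'c', 'f' }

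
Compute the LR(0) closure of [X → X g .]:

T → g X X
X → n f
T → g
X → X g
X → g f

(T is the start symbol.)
{ [X → X g .] }

Start with: [X → X g .]
The dot is at the end, so nothing is added.

CLOSURE = { [X → X g .] }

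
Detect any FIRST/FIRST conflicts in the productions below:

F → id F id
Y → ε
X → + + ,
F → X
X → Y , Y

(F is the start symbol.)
No FIRST/FIRST conflicts.

A FIRST/FIRST conflict occurs when two productions N → α and N → β for the same non-terminal have FIRST(α) ∩ FIRST(β) ≠ ∅ (with ε ∈ FIRST of a nullable right-hand side, so two nullable alternatives also conflict).

FIRST sets of the non-terminals at (or reachable through a nullable prefix from) the front of some alternative:
  FIRST(X) = { '+', ',' }
  FIRST(Y) = { ε }

Productions for F:
  F → id F id: FIRST = { 'id' }
  F → X: FIRST = { '+', ',' }
Productions for X:
  X → + + ,: FIRST = { '+' }
  X → Y , Y: FIRST = { ',' }
Y has only one production, so no FIRST/FIRST conflict is possible there.

All alternatives of each non-terminal have pairwise disjoint FIRST sets.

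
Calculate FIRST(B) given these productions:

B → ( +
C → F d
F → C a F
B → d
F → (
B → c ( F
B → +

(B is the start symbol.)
{ '(', '+', 'c', 'd' }

To compute FIRST(B), examine every production with B on the left-hand side, reading each right-hand side left to right until a non-nullable symbol is reached.

From B → ( +:
  - '(' is a terminal: add '(' and stop
From B → d:
  - d is a terminal: add 'd' and stop
From B → c ( F:
  - c is a terminal: add 'c' and stop
From B → +:
  - '+' is a terminal: add '+' and stop

Collecting: FIRST(B) = { '(', '+', 'c', 'd' }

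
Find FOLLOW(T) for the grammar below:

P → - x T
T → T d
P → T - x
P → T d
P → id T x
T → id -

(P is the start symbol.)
{ $, '-', 'd', 'x' }

In P → - x T: T is at the end, add FOLLOW(P)
In T → T d: T is followed by d, add FIRST(d) \ {ε} = { 'd' }
In P → T - x: T is followed by '-' x, add FIRST('-' x) \ {ε} = { '-' }
In P → T d: T is followed by d, add FIRST(d) \ {ε} = { 'd' }
In P → id T x: T is followed by x, add FIRST(x) \ {ε} = { 'x' }

The FOLLOW sets referred to above (computed the same way, to a fixed point):
  FOLLOW(P) = { $ }

Taking the union: FOLLOW(T) = { $, '-', 'd', 'x' }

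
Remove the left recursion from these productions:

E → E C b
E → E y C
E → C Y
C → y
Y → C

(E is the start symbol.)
E → C Y E'
E' → C b E'
E' → y C E'
E' → ε
C → y
Y → C

E is directly left-recursive. The standard transformation for
  A → A α₁ | ... | A α_m | β₁ | ... | β_n
is
  A  → β₁ A' | ... | β_n A'
  A' → α₁ A' | ... | α_m A' | ε

E → C Y becomes E → C Y E'
E → E C b becomes E' → C b E'
E → E y C becomes E' → y C E'
Add E' → ε

Productions for other non-terminals are unchanged:
  C → y
  Y → C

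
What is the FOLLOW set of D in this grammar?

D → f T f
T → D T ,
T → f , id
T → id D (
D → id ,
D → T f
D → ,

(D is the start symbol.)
{ $, '(', ',', 'f', 'id' }

D is the start symbol, so $ ∈ FOLLOW(D).
In T → D T ,: D is followed by T ',', add FIRST(T ',') \ {ε} = { ',', 'f', 'id' }
In T → id D (: D is followed by '(', add FIRST('(') \ {ε} = { '(' }

Taking the union: FOLLOW(D) = { $, '(', ',', 'f', 'id' }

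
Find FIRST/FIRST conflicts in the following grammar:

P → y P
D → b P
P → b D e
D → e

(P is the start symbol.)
Productions for P:
  P → y P: FIRST = { 'y' }
  P → b D e: FIRST = { 'b' }
Productions for D:
  D → b P: FIRST = { 'b' }
  D → e: FIRST = { 'e' }

All alternatives of each non-terminal have pairwise disjoint FIRST sets.

Answer: No FIRST/FIRST conflicts.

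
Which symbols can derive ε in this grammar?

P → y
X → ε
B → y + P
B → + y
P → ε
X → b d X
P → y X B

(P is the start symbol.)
{ 'P', 'X' }

A non-terminal is nullable if it can derive ε (the empty string): either it has an ε-production, or it has a production whose right-hand side consists entirely of nullable non-terminals.

ε-productions: X → ε, P → ε
So X, P are immediately nullable.
No further non-terminal can be added: every production for the remaining non-terminals contains a terminal or a non-nullable non-terminal.
Nullable = { 'P', 'X' }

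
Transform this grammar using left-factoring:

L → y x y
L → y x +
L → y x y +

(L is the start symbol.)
L → y x L'
L' → y L''
L'' → ε
L'' → +
L' → +

Left-factoring transforms A → αβ₁ | αβ₂ into A → αA' and A' → β₁ | β₂
(α is the longest common prefix among the alternatives). Repeat until
no nonterminal has two alternatives with a common prefix.

Round 1: L has alternatives sharing prefix 'y x'. Introduce L': L → y x L'
  Add: L' → y
  Add: L' → +
  Add: L' → y +

Round 2: L' has alternatives sharing prefix 'y'. Introduce L'': L' → y L''
  Add: L'' → ε
  Add: L'' → +

No remaining common prefixes — done.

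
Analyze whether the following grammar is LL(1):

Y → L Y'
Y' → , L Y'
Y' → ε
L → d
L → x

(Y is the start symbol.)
A grammar is LL(1) if for each non-terminal N with multiple productions, the predict sets of those productions are pairwise disjoint, where PREDICT(N → α) = (FIRST(α) \ {ε}) ∪ (FOLLOW(N) if α ⇒* ε).

Relevant sets:
  FOLLOW(Y') = { $ }

For Y':
  PREDICT(Y' → ',' L Y') = { ',' }
  PREDICT(Y' → ε) = { $ }
For L:
  PREDICT(L → d) = { 'd' }
  PREDICT(L → x) = { 'x' }
Y has a single production, so nothing to check there.

All predict sets are disjoint. The grammar IS LL(1).

Answer: Yes, the grammar is LL(1).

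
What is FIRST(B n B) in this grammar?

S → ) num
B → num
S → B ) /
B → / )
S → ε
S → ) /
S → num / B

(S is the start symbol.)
{ '/', 'num' }

FIRST sets of the non-terminals involved (from the grammar, by fixed-point iteration):
  FIRST(B) = { '/', 'num' }

To compute FIRST(B n B), process the symbols left to right:
Symbol B is a non-terminal. Add FIRST(B) \ {ε} = { '/', 'num' }
B is not nullable (ε ∉ FIRST(B)), so stop here.
FIRST(B n B) = { '/', 'num' }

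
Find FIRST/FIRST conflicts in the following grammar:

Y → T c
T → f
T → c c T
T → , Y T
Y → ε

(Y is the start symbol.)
FIRST sets of the non-terminals at (or reachable through a nullable prefix from) the front of some alternative:
  FIRST(T) = { ',', 'c', 'f' }

Productions for Y:
  Y → T c: FIRST = { ',', 'c', 'f' }
  Y → ε: FIRST = { ε }
Productions for T:
  T → f: FIRST = { 'f' }
  T → c c T: FIRST = { 'c' }
  T → , Y T: FIRST = { ',' }

All alternatives of each non-terminal have pairwise disjoint FIRST sets.

Answer: No FIRST/FIRST conflicts.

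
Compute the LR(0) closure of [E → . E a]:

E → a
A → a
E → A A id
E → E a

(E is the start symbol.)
{ [A → . a], [E → . A A id], [E → . E a], [E → . a] }

To compute CLOSURE, for each item [A → α.Bβ] where B is a non-terminal, add [B → .γ] for all productions B → γ; repeat for the newly added items until nothing changes.

Start with: [E → . E a]
  [E → . E a] has the dot before E: add [E → . a], [E → . A A id]
  [E → . A A id] has the dot before A: add [A → . a]
No further items can be added.

CLOSURE = { [A → . a], [E → . A A id], [E → . E a], [E → . a] }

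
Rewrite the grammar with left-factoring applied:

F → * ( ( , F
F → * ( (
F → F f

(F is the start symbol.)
Left-factoring transforms A → αβ₁ | αβ₂ into A → αA' and A' → β₁ | β₂
(α is the longest common prefix among the alternatives). Repeat until
no nonterminal has two alternatives with a common prefix.

Round 1: F has alternatives sharing prefix '* ( ('. Introduce F': F → * ( ( F'
  Add: F' → , F
  Add: F' → ε

No remaining common prefixes — done.

Resulting grammar:
F → * ( ( F'
F' → , F
F' → ε
F → F f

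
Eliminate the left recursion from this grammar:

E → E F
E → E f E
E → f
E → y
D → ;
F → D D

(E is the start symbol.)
E → f E'
E → y E'
E' → F E'
E' → f E E'
E' → ε
D → ;
F → D D

E is directly left-recursive. The standard transformation for
  A → A α₁ | ... | A α_m | β₁ | ... | β_n
is
  A  → β₁ A' | ... | β_n A'
  A' → α₁ A' | ... | α_m A' | ε

E → f becomes E → f E'
E → y becomes E → y E'
E → E F becomes E' → F E'
E → E f E becomes E' → f E E'
Add E' → ε

Productions for other non-terminals are unchanged:
  D → ;
  F → D D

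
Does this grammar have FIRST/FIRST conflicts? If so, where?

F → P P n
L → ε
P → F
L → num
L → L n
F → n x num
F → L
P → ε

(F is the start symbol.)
Yes. F → P P n / F → n x num on { 'n' }; F → P P n / F → L on { 'n', 'num' }; F → n x num / F → L on { 'n' }; L → num / L → L n on { 'num' }; P → F / P → ε on { ε }

A FIRST/FIRST conflict occurs when two productions N → α and N → β for the same non-terminal have FIRST(α) ∩ FIRST(β) ≠ ∅ (with ε ∈ FIRST of a nullable right-hand side, so two nullable alternatives also conflict).

FIRST sets of the non-terminals at (or reachable through a nullable prefix from) the front of some alternative:
  FIRST(P) = { 'n', 'num', ε }
  FIRST(L) = { 'n', 'num', ε }
  FIRST(F) = { 'n', 'num', ε }

Productions for F:
  F → P P n: FIRST = { 'n', 'num' }
  F → n x num: FIRST = { 'n' }
  F → L: FIRST = { 'n', 'num', ε }
Productions for L:
  L → ε: FIRST = { ε }
  L → num: FIRST = { 'num' }
  L → L n: FIRST = { 'n', 'num' }
Productions for P:
  P → F: FIRST = { 'n', 'num', ε }
  P → ε: FIRST = { ε }

Conflict for F: F → P P n and F → n x num
  Overlap: { 'n' }
Conflict for F: F → P P n and F → L
  Overlap: { 'n', 'num' }
Conflict for F: F → n x num and F → L
  Overlap: { 'n' }
Conflict for L: L → num and L → L n
  Overlap: { 'num' }
Conflict for P: P → F and P → ε
  Overlap: { ε }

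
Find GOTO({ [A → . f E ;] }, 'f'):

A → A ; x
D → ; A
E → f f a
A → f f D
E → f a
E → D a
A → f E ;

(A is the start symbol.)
{ [A → f . E ;], [D → . ; A], [E → . D a], [E → . f a], [E → . f f a] }

GOTO(I, 'f') = CLOSURE({ [A → αX.β] : [A → α.Xβ] ∈ I, X = 'f' })

Items with dot before 'f', with the dot advanced:
  [A → . f E ;] → [A → f . E ;]
Closure of the advanced items:
  [A → f . E ;] has the dot before E: add [E → . f f a], [E → . f a], [E → . D a]
  [E → . D a] has the dot before D: add [D → . ; A]

GOTO = { [A → f . E ;], [D → . ; A], [E → . D a], [E → . f a], [E → . f f a] }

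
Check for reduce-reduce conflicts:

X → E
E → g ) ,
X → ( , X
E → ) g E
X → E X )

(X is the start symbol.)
No reduce-reduce conflicts

A reduce-reduce conflict occurs when an LR(0) state has two complete items [A → α .] and [B → β .] — both call for a reduction, and with no lookahead the parser cannot choose between them.

Augment with X' → X and build the canonical LR(0) collection (I0 = CLOSURE({[X' → . X]}), then GOTO on every symbol after a dot until no new states appear). It has 14 states:
  I0: { [E → . ) g E], [E → . g ) ,], [X → . ( , X], [X → . E X )], [X → . E], [X' → . X] }  — shift
  I1: { [X → ( . , X] }  — shift
  I2: { [E → ) . g E] }  — shift
  I3: { [E → . ) g E], [E → . g ) ,], [X → . ( , X], [X → . E X )], [X → . E], [X → E . X )], [X → E .] }  — shift, reduce
  I4: { [X' → X .] }  — accept
  I5: { [E → g . ) ,] }  — shift
  I6: { [E → g ) . ,] }  — shift
  I7: { [E → g ) , .] }  — reduce
  I8: { [X → E X . )] }  — shift
  I9: { [X → E X ) .] }  — reduce
  I10: { [E → ) g . E], [E → . ) g E], [E → . g ) ,] }  — shift
  I11: { [E → ) g E .] }  — reduce
  I12: { [E → . ) g E], [E → . g ) ,], [X → ( , . X], [X → . ( , X], [X → . E X )], [X → . E] }  — shift
  I13: { [X → ( , X .] }  — reduce

No state contains more than one complete item.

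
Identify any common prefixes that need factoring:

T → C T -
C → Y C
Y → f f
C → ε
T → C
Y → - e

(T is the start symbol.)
Left-factoring is needed when two productions for the same non-terminal
share a common prefix on the right-hand side.

Productions for T:
  T → C T -
  T → C
Productions for C:
  C → Y C
  C → ε
Productions for Y:
  Y → f f
  Y → - e

Found common prefix 'C' in productions for T

Answer: Yes, T has productions with common prefix 'C'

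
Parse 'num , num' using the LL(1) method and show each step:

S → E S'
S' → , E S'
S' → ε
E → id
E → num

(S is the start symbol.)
LL(1) parsing maintains a stack (initially the start symbol over $) and the input. At each step: if the stack top is a terminal, match it against the current input token; if it is a non-terminal N, replace it with the RHS of M[N, lookahead] (the unique production whose predict set contains the lookahead).

Stack is shown with the top on the left.

Stack     Input        Action
-----------------------------
S $       num , num $  output S → E S'
E S' $    num , num $  output E → num
num S' $  num , num $  match 'num'
S' $      , num $      output S' → , E S'
, E S' $  , num $      match ','
E S' $    num $        output E → num
num S' $  num $        match 'num'
S' $      $            output S' → ε
$         $            accept

The string is accepted.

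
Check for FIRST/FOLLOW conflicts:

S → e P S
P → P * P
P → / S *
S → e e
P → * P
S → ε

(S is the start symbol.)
Nullable non-terminals: S.

S: nullable alternative(s) S → ε; FOLLOW(S) = { $, '*' }
  S → e P S: FIRST \ {ε} = { 'e' } — disjoint from FOLLOW(S)
  S → e e: FIRST \ {ε} = { 'e' } — disjoint from FOLLOW(S)
  S → ε: FIRST \ {ε} = { } — this is the only nullable alternative, skip

P has no nullable alternative, so no FIRST/FOLLOW check is needed there.

No FIRST/FOLLOW conflicts found.

Answer: No FIRST/FOLLOW conflicts.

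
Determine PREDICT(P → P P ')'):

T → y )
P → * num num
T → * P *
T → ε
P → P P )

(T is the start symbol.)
{ '*' }

PREDICT(P → P P ')') = (FIRST(RHS) \ {ε}) ∪ (FOLLOW(P) if ε ∈ FIRST(RHS), i.e. RHS ⇒* ε)
FIRST(P) = { '*' }
FIRST(P P ')') = { '*' }
ε ∉ FIRST(P P ')'), so FOLLOW(P) is not added.
PREDICT(P → P P ')') = { '*' }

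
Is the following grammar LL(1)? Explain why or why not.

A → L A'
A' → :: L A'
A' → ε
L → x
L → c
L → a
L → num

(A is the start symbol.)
Yes, the grammar is LL(1).

A grammar is LL(1) if for each non-terminal N with multiple productions, the predict sets of those productions are pairwise disjoint, where PREDICT(N → α) = (FIRST(α) \ {ε}) ∪ (FOLLOW(N) if α ⇒* ε).

Relevant sets:
  FOLLOW(A') = { $ }

For A':
  PREDICT(A' → :: L A') = { '::' }
  PREDICT(A' → ε) = { $ }
For L:
  PREDICT(L → x) = { 'x' }
  PREDICT(L → c) = { 'c' }
  PREDICT(L → a) = { 'a' }
  PREDICT(L → num) = { 'num' }
A has a single production, so nothing to check there.

All predict sets are disjoint. The grammar IS LL(1).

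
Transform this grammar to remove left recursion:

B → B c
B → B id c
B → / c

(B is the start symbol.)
B → / c B'
B' → c B'
B' → id c B'
B' → ε

B is directly left-recursive. The standard transformation for
  A → A α₁ | ... | A α_m | β₁ | ... | β_n
is
  A  → β₁ A' | ... | β_n A'
  A' → α₁ A' | ... | α_m A' | ε

B → / c becomes B → / c B'
B → B c becomes B' → c B'
B → B id c becomes B' → id c B'
Add B' → ε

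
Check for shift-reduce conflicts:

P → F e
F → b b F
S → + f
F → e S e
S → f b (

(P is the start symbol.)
Augment with P' → P and build the canonical LR(0) collection (I0 = CLOSURE({[P' → . P]}), then GOTO on every symbol after a dot until no new states appear). It has 15 states:
  I0: { [F → . b b F], [F → . e S e], [P → . F e], [P' → . P] }  — shift
  I1: { [P → F . e] }  — shift
  I2: { [P' → P .] }  — accept
  I3: { [F → b . b F] }  — shift
  I4: { [F → e . S e], [S → . + f], [S → . f b (] }  — shift
  I5: { [S → + . f] }  — shift
  I6: { [F → e S . e] }  — shift
  I7: { [S → f . b (] }  — shift
  I8: { [S → f b . (] }  — shift
  I9: { [S → f b ( .] }  — reduce
  I10: { [F → e S e .] }  — reduce
  I11: { [S → + f .] }  — reduce
  I12: { [F → . b b F], [F → . e S e], [F → b b . F] }  — shift
  I13: { [F → b b F .] }  — reduce
  I14: { [P → F e .] }  — reduce

No state contains both a complete item and a shift item.

Answer: No shift-reduce conflicts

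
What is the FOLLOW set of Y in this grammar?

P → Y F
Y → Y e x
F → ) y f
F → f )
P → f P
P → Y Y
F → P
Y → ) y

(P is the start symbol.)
{ $, ')', 'e', 'f' }

To compute FOLLOW(Y), find every occurrence of Y on a right-hand side N → α Y β: add FIRST(β) \ {ε}, and if β is empty or nullable also add FOLLOW(N). Iterate to a fixed point.

In P → Y F: Y is followed by F, add FIRST(F) \ {ε} = { ')', 'f' }
In Y → Y e x: Y is followed by e x, add FIRST(e x) \ {ε} = { 'e' }
In P → Y Y: Y is followed by Y, add FIRST(Y) \ {ε} = { ')' }
In P → Y Y: Y is at the end, add FOLLOW(P)

The FOLLOW sets referred to above (computed the same way, to a fixed point):
  FOLLOW(P) = { $ }

Taking the union: FOLLOW(Y) = { $, ')', 'e', 'f' }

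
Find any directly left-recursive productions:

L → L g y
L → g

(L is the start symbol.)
Direct left recursion occurs when N → N α for some non-terminal N (the right-hand side begins with the left-hand side itself).

L → L g y: LEFT RECURSIVE (starts with L)
L → g: starts with g

The grammar has direct left recursion on: L.

Answer: Yes, L is left-recursive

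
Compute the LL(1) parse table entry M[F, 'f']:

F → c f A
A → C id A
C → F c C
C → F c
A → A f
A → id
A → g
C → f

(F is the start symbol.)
To find M[F, 'f'], we find productions for F where 'f' is in the predict set (PREDICT(N → α) = (FIRST(α) \ {ε}) ∪ (FOLLOW(N) if α ⇒* ε)).

F → c f A: PREDICT = { 'c' }

M[F, 'f'] is empty (no production applies)

Answer: Empty (error entry)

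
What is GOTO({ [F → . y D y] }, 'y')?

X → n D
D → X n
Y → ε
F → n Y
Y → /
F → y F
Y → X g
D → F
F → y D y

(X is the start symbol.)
{ [D → . F], [D → . X n], [F → . n Y], [F → . y D y], [F → . y F], [F → y . D y], [X → . n D] }

GOTO(I, 'y') = CLOSURE({ [A → αX.β] : [A → α.Xβ] ∈ I, X = 'y' })

Items with dot before 'y', with the dot advanced:
  [F → . y D y] → [F → y . D y]
Closure of the advanced items:
  [F → y . D y] has the dot before D: add [D → . X n], [D → . F]
  [D → . X n] has the dot before X: add [X → . n D]
  [D → . F] has the dot before F: add [F → . n Y], [F → . y F], [F → . y D y]

GOTO = { [D → . F], [D → . X n], [F → . n Y], [F → . y D y], [F → . y F], [F → y . D y], [X → . n D] }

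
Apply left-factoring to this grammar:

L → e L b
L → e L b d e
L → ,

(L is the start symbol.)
Left-factoring transforms A → αβ₁ | αβ₂ into A → αA' and A' → β₁ | β₂
(α is the longest common prefix among the alternatives). Repeat until
no nonterminal has two alternatives with a common prefix.

Round 1: L has alternatives sharing prefix 'e L b'. Introduce L': L → e L b L'
  Add: L' → ε
  Add: L' → d e

No remaining common prefixes — done.

Resulting grammar:
L → e L b L'
L' → ε
L' → d e
L → ,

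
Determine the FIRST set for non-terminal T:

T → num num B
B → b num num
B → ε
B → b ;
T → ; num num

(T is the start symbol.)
{ ';', 'num' }

To compute FIRST(T), examine every production with T on the left-hand side, reading each right-hand side left to right until a non-nullable symbol is reached.

From T → num num B:
  - num is a terminal: add 'num' and stop
From T → ; num num:
  - ';' is a terminal: add ';' and stop

Collecting: FIRST(T) = { ';', 'num' }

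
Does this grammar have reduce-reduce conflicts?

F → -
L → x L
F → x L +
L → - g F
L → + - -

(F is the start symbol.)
No reduce-reduce conflicts

Augment with F' → F and build the canonical LR(0) collection (I0 = CLOSURE({[F' → . F]}), then GOTO on every symbol after a dot until no new states appear). It has 14 states:
  I0: { [F → . -], [F → . x L +], [F' → . F] }  — shift
  I1: { [F → - .] }  — reduce
  I2: { [F' → F .] }  — accept
  I3: { [F → x . L +], [L → . + - -], [L → . - g F], [L → . x L] }  — shift
  I4: { [L → + . - -] }  — shift
  I5: { [L → - . g F] }  — shift
  I6: { [F → x L . +] }  — shift
  I7: { [L → . + - -], [L → . - g F], [L → . x L], [L → x . L] }  — shift
  I8: { [L → x L .] }  — reduce
  I9: { [F → x L + .] }  — reduce
  I10: { [F → . -], [F → . x L +], [L → - g . F] }  — shift
  I11: { [L → - g F .] }  — reduce
  I12: { [L → + - . -] }  — shift
  I13: { [L → + - - .] }  — reduce

No state contains more than one complete item.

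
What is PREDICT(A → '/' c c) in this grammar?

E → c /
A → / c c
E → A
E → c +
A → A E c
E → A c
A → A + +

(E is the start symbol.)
{ '/' }

PREDICT(A → '/' c c) = (FIRST(RHS) \ {ε}) ∪ (FOLLOW(A) if ε ∈ FIRST(RHS), i.e. RHS ⇒* ε)
FIRST('/' c c) = { '/' }
ε ∉ FIRST('/' c c), so FOLLOW(A) is not added.
PREDICT(A → '/' c c) = { '/' }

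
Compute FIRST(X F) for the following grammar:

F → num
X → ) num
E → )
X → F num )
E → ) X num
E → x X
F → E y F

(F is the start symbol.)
FIRST sets of the non-terminals involved (from the grammar, by fixed-point iteration):
  FIRST(X) = { ')', 'num', 'x' }

To compute FIRST(X F), process the symbols left to right:
Symbol X is a non-terminal. Add FIRST(X) \ {ε} = { ')', 'num', 'x' }
X is not nullable (ε ∉ FIRST(X)), so stop here.
FIRST(X F) = { ')', 'num', 'x' }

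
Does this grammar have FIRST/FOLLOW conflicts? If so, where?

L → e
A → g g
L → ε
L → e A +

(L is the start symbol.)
No FIRST/FOLLOW conflicts.

A FIRST/FOLLOW conflict occurs when a non-terminal N has a nullable alternative N → β (β ⇒* ε) and another alternative N → α with FIRST(α) ∩ FOLLOW(N) ≠ ∅: on such a lookahead the parser cannot decide between expanding α and letting N vanish via β.

Nullable non-terminals: L.

L: nullable alternative(s) L → ε; FOLLOW(L) = { $ }
  L → e: FIRST \ {ε} = { 'e' } — disjoint from FOLLOW(L)
  L → ε: FIRST \ {ε} = { } — this is the only nullable alternative, skip
  L → e A +: FIRST \ {ε} = { 'e' } — disjoint from FOLLOW(L)

A has no nullable alternative, so no FIRST/FOLLOW check is needed there.

No FIRST/FOLLOW conflicts found.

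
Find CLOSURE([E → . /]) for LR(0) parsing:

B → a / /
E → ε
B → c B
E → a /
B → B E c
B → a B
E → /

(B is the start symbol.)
{ [E → . /] }

Start with: [E → . /]
The dot precedes the terminal '/', so nothing is added.

CLOSURE = { [E → . /] }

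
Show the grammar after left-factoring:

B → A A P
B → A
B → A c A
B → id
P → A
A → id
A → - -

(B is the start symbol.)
Left-factoring transforms A → αβ₁ | αβ₂ into A → αA' and A' → β₁ | β₂
(α is the longest common prefix among the alternatives). Repeat until
no nonterminal has two alternatives with a common prefix.

Round 1: B has alternatives sharing prefix 'A'. Introduce B': B → A B'
  Add: B' → A P
  Add: B' → ε
  Add: B' → c A

No remaining common prefixes — done.

Resulting grammar:
B → A B'
B' → A P
B' → ε
B' → c A
B → id
P → A
A → id
A → - -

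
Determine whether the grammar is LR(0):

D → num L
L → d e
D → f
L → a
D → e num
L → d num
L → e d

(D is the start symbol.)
Augment with D' → D and build the canonical LR(0) collection (I0 = CLOSURE({[D' → . D]}), then GOTO on every symbol after a dot until no new states appear). It has 13 states:
  I0: { [D → . e num], [D → . f], [D → . num L], [D' → . D] }  — shift
  I1: { [D' → D .] }  — accept
  I2: { [D → e . num] }  — shift
  I3: { [D → f .] }  — reduce
  I4: { [D → num . L], [L → . a], [L → . d e], [L → . d num], [L → . e d] }  — shift
  I5: { [D → num L .] }  — reduce
  I6: { [L → a .] }  — reduce
  I7: { [L → d . e], [L → d . num] }  — shift
  I8: { [L → e . d] }  — shift
  I9: { [L → e d .] }  — reduce
  I10: { [L → d e .] }  — reduce
  I11: { [L → d num .] }  — reduce
  I12: { [D → e num .] }  — reduce

Every state is either a pure shift/goto state or contains exactly one complete item and nothing to shift — no conflicts. The grammar is LR(0).

Answer: Yes, the grammar is LR(0)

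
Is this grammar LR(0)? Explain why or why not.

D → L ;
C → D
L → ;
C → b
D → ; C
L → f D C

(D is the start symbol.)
A grammar is LR(0) if no state in the canonical LR(0) collection has:
  - both a shift item (dot before a terminal) and a complete item (shift-reduce conflict), or
  - two or more complete items (reduce-reduce conflict; the accept item [D' → D .] counts as a complete item here).

Augment with D' → D and build the canonical LR(0) collection (I0 = CLOSURE({[D' → . D]}), then GOTO on every symbol after a dot until no new states appear). It has 11 states:
  I0: { [D → . ; C], [D → . L ;], [D' → . D], [L → . ;], [L → . f D C] }  — shift
  I1: { [C → . D], [C → . b], [D → . ; C], [D → . L ;], [D → ; . C], [L → . ;], [L → . f D C], [L → ; .] }  — shift, reduce
  I2: { [D' → D .] }  — accept
  I3: { [D → L . ;] }  — shift
  I4: { [D → . ; C], [D → . L ;], [L → . ;], [L → . f D C], [L → f . D C] }  — shift
  I5: { [C → . D], [C → . b], [D → . ; C], [D → . L ;], [L → . ;], [L → . f D C], [L → f D . C] }  — shift
  I6: { [L → f D C .] }  — reduce
  I7: { [C → D .] }  — reduce
  I8: { [C → b .] }  — reduce
  I9: { [D → L ; .] }  — reduce
  I10: { [D → ; C .] }  — reduce

Conflict in state I1:
  Shift-reduce conflict between [L → ; .] and [C → . b]
So the grammar is NOT LR(0).

Answer: No. Shift-reduce conflict between [L → ; .] and [C → . b]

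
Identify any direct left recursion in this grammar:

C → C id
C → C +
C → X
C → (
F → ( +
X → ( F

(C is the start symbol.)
Direct left recursion occurs when N → N α for some non-terminal N (the right-hand side begins with the left-hand side itself).

C → C id: LEFT RECURSIVE (starts with C)
C → C +: LEFT RECURSIVE (starts with C)
C → X: starts with X
C → (: starts with '('
F → ( +: starts with '('
X → ( F: starts with '('

The grammar has direct left recursion on: C.

Answer: Yes, C is left-recursive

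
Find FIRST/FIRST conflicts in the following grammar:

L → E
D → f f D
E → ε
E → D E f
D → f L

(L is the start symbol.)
Yes. D → f f D / D → f L on { 'f' }

FIRST sets of the non-terminals at (or reachable through a nullable prefix from) the front of some alternative:
  FIRST(D) = { 'f' }

Productions for D:
  D → f f D: FIRST = { 'f' }
  D → f L: FIRST = { 'f' }
Productions for E:
  E → ε: FIRST = { ε }
  E → D E f: FIRST = { 'f' }
L has only one production, so no FIRST/FIRST conflict is possible there.

Conflict for D: D → f f D and D → f L
  Overlap: { 'f' }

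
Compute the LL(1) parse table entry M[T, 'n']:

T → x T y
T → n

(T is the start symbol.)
To find M[T, 'n'], we find productions for T where 'n' is in the predict set (PREDICT(N → α) = (FIRST(α) \ {ε}) ∪ (FOLLOW(N) if α ⇒* ε)).

T → x T y: PREDICT = { 'x' }
T → n: PREDICT = { 'n' }
  'n' is in predict set, so this production goes in M[T, 'n']

M[T, 'n'] = T → n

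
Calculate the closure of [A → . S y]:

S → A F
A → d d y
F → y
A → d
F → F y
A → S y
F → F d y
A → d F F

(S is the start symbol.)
{ [A → . S y], [A → . d F F], [A → . d d y], [A → . d], [S → . A F] }

Start with: [A → . S y]
  [A → . S y] has the dot before S: add [S → . A F]
  [S → . A F] has the dot before A: add [A → . d d y], [A → . d], [A → . d F F]
No further items can be added.

CLOSURE = { [A → . S y], [A → . d F F], [A → . d d y], [A → . d], [S → . A F] }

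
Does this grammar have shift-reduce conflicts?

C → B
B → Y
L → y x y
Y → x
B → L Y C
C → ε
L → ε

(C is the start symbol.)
Augment with C' → C and build the canonical LR(0) collection (I0 = CLOSURE({[C' → . C]}), then GOTO on every symbol after a dot until no new states appear). It has 11 states:
  I0: { [B → . L Y C], [B → . Y], [C → . B], [C → .], [C' → . C], [L → . y x y], [L → .], [Y → . x] }  — shift, 2 reduces
  I1: { [C → B .] }  — reduce
  I2: { [C' → C .] }  — accept
  I3: { [B → L . Y C], [Y → . x] }  — shift
  I4: { [B → Y .] }  — reduce
  I5: { [Y → x .] }  — reduce
  I6: { [L → y . x y] }  — shift
  I7: { [L → y x . y] }  — shift
  I8: { [L → y x y .] }  — reduce
  I9: { [B → . L Y C], [B → . Y], [B → L Y . C], [C → . B], [C → .], [L → . y x y], [L → .], [Y → . x] }  — shift, 2 reduces
  I10: { [B → L Y C .] }  — reduce

I0 contains reduce items [C → .], [L → .] and shift items [L → . y x y], [Y → . x] — shift-reduce conflict.
I9 contains reduce items [C → .], [L → .] and shift items [L → . y x y], [Y → . x] — shift-reduce conflict.

Answer: Yes — I0: [C → .] vs [L → . y x y]; I9: [C → .] vs [L → . y x y]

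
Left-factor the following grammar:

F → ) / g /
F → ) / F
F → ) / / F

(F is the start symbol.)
Left-factoring transforms A → αβ₁ | αβ₂ into A → αA' and A' → β₁ | β₂
(α is the longest common prefix among the alternatives). Repeat until
no nonterminal has two alternatives with a common prefix.

Round 1: F has alternatives sharing prefix ') /'. Introduce F': F → ) / F'
  Add: F' → g /
  Add: F' → F
  Add: F' → / F

No remaining common prefixes — done.

Resulting grammar:
F → ) / F'
F' → g /
F' → F
F' → / F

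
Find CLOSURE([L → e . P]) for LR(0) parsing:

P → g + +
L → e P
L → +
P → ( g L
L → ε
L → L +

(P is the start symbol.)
{ [L → e . P], [P → . ( g L], [P → . g + +] }

To compute CLOSURE, for each item [A → α.Bβ] where B is a non-terminal, add [B → .γ] for all productions B → γ; repeat for the newly added items until nothing changes.

Start with: [L → e . P]
  [L → e . P] has the dot before P: add [P → . g + +], [P → . ( g L]
No further items can be added.

CLOSURE = { [L → e . P], [P → . ( g L], [P → . g + +] }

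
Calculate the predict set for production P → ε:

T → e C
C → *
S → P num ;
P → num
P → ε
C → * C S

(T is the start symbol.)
PREDICT(P → ε) = (FIRST(RHS) \ {ε}) ∪ (FOLLOW(P) if ε ∈ FIRST(RHS), i.e. RHS ⇒* ε)
The right-hand side is ε (FIRST(ε) = { ε }), so the predict set is FOLLOW(P) = { 'num' }
PREDICT(P → ε) = { 'num' }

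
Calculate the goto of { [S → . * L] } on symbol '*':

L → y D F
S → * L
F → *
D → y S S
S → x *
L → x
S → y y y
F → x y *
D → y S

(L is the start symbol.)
{ [L → . x], [L → . y D F], [S → * . L] }

GOTO(I, '*') = CLOSURE({ [A → αX.β] : [A → α.Xβ] ∈ I, X = '*' })

Items with dot before '*', with the dot advanced:
  [S → . * L] → [S → * . L]
Closure of the advanced items:
  [S → * . L] has the dot before L: add [L → . y D F], [L → . x]

GOTO = { [L → . x], [L → . y D F], [S → * . L] }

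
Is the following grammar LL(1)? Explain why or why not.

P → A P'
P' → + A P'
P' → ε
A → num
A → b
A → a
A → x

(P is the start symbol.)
Relevant sets:
  FOLLOW(P') = { $ }

For P':
  PREDICT(P' → '+' A P') = { '+' }
  PREDICT(P' → ε) = { $ }
For A:
  PREDICT(A → num) = { 'num' }
  PREDICT(A → b) = { 'b' }
  PREDICT(A → a) = { 'a' }
  PREDICT(A → x) = { 'x' }
P has a single production, so nothing to check there.

All predict sets are disjoint. The grammar IS LL(1).

Answer: Yes, the grammar is LL(1).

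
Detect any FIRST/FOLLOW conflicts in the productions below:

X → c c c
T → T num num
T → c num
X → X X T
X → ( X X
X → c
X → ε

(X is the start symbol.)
Yes. X → c c c with FOLLOW(X) on { 'c' }; X → X X T with FOLLOW(X) on { '(', 'c' }; X → '(' X X with FOLLOW(X) on { '(' }; X → c with FOLLOW(X) on { 'c' }

Nullable non-terminals: X.
FIRST sets used below: FIRST(X) = { '(', 'c', ε }, FIRST(T) = { 'c' }

X: nullable alternative(s) X → ε; FOLLOW(X) = { $, '(', 'c' }
  X → c c c: FIRST \ {ε} = { 'c' } — overlaps FOLLOW(X) on { 'c' }: CONFLICT
  X → X X T: FIRST \ {ε} = { '(', 'c' } — overlaps FOLLOW(X) on { '(', 'c' }: CONFLICT
  X → ( X X: FIRST \ {ε} = { '(' } — overlaps FOLLOW(X) on { '(' }: CONFLICT
  X → c: FIRST \ {ε} = { 'c' } — overlaps FOLLOW(X) on { 'c' }: CONFLICT
  X → ε: FIRST \ {ε} = { } — this is the only nullable alternative, skip

T has no nullable alternative, so no FIRST/FOLLOW check is needed there.

So the grammar has 4 FIRST/FOLLOW conflicts (marked CONFLICT above).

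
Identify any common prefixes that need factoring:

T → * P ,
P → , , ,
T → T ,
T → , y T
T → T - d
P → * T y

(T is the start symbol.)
Yes, T has productions with common prefix 'T'

Left-factoring is needed when two productions for the same non-terminal
share a common prefix on the right-hand side.

Productions for T:
  T → * P ,
  T → T ,
  T → , y T
  T → T - d
Productions for P:
  P → , , ,
  P → * T y

Found common prefix 'T' in productions for T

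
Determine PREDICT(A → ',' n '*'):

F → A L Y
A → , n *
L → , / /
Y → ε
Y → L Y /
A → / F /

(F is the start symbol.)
{ ',' }

PREDICT(A → ',' n '*') = (FIRST(RHS) \ {ε}) ∪ (FOLLOW(A) if ε ∈ FIRST(RHS), i.e. RHS ⇒* ε)
FIRST(',' n '*') = { ',' }
ε ∉ FIRST(',' n '*'), so FOLLOW(A) is not added.
PREDICT(A → ',' n '*') = { ',' }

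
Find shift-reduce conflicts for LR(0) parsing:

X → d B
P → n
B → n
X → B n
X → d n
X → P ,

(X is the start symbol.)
A shift-reduce conflict occurs when an LR(0) state has both:
  - a complete (reduce) item [A → α .] (dot at the end), and
  - a shift item [B → β . c γ] (dot before a terminal).

Augment with X' → X and build the canonical LR(0) collection (I0 = CLOSURE({[X' → . X]}), then GOTO on every symbol after a dot until no new states appear). It has 10 states:
  I0: { [B → . n], [P → . n], [X → . B n], [X → . P ,], [X → . d B], [X → . d n], [X' → . X] }  — shift
  I1: { [X → B . n] }  — shift
  I2: { [X → P . ,] }  — shift
  I3: { [X' → X .] }  — accept
  I4: { [B → . n], [X → d . B], [X → d . n] }  — shift
  I5: { [B → n .], [P → n .] }  — 2 reduces
  I6: { [X → d B .] }  — reduce
  I7: { [B → n .], [X → d n .] }  — 2 reduces
  I8: { [X → P , .] }  — reduce
  I9: { [X → B n .] }  — reduce

No state contains both a complete item and a shift item.

Answer: No shift-reduce conflicts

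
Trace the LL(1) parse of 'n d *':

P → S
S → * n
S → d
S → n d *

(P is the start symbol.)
Stack is shown with the top on the left.

Stack    Input    Action
------------------------
P $      n d * $  output P → S
S $      n d * $  output S → n d *
n d * $  n d * $  match 'n'
d * $    d * $    match 'd'
* $      * $      match '*'
$        $        accept

The string is accepted.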